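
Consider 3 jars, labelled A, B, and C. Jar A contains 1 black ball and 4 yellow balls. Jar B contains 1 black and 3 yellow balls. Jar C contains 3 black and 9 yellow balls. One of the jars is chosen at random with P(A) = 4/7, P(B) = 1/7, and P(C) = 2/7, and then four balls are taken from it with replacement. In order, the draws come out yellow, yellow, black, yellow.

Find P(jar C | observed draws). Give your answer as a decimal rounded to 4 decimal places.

Under each hypothesis, the probability of the observed sequence is: P(data | jar A) = (4/5)(4/5)(1/5)(4/5) = 0.1024; P(data | jar B) = (3/4)(3/4)(1/4)(3/4) = 0.10547; P(data | jar C) = (9/12)(9/12)(3/12)(9/12) = 0.10547.
Multiplying each by its prior: 4/7 · 0.1024 = 0.058514, 1/7 · 0.10547 = 0.015067, 2/7 · 0.10547 = 0.030134; with total 0.10372.
So P(jar C | data) = (0.030134) / (0.10372) = 0.29055.

0.2905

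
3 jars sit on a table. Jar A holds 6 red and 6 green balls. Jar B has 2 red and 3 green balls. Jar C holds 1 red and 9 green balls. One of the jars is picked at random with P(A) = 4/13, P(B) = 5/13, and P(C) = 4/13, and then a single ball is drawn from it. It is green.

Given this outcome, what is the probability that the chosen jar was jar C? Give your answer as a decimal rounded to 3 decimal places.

For each hypothesis, P(data | H) works out to: P(data | jar A) = (6/12) = 1/2; P(data | jar B) = (3/5) = 3/5; P(data | jar C) = (9/10) = 9/10.
Weighting by the prior gives 4/13 · 1/2 = 2/13, 5/13 · 3/5 = 3/13, 4/13 · 9/10 = 18/65; summing to 43/65.
Therefore the posterior P(jar C | data) = (18/65) / (43/65) = 18/43.

0.419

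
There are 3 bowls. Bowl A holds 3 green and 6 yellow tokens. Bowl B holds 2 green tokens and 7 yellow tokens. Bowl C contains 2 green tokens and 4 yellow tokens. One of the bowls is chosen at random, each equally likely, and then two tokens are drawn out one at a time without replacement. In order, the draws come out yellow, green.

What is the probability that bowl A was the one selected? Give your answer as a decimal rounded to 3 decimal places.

For each hypothesis, P(data | H) works out to: P(data | bowl A) = (6/9)(3/8) = 1/4; P(data | bowl B) = (7/9)(2/8) = 7/36; P(data | bowl C) = (4/6)(2/5) = 4/15.
The prior-weighted likelihoods are 1/3 · 1/4 = 1/12, 1/3 · 7/36 = 7/108, 1/3 · 4/15 = 4/45; these sum to 32/135.
So P(bowl A | data) = (1/12) / (32/135) = 45/128.

0.352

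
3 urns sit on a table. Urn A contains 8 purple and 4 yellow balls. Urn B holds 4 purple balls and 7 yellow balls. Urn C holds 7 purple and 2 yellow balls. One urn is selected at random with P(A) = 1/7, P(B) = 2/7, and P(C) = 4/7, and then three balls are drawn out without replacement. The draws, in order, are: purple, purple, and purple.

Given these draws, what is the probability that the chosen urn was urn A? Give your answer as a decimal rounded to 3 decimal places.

Compute the likelihood of the observed sequence for each case: P(data | urn A) = (8/12)(7/11)(6/10) = 0.25455; P(data | urn B) = (4/11)(3/10)(2/9) = 0.024242; P(data | urn C) = (7/9)(6/8)(5/7) = 0.41667.
Multiplying each by its prior: 1/7 · 0.25455 = 0.036364, 2/7 · 0.024242 = 0.0069264, 4/7 · 0.41667 = 0.2381; these sum to 0.28139.
So P(urn A | data) = (0.036364) / (0.28139) = 0.12923.

0.129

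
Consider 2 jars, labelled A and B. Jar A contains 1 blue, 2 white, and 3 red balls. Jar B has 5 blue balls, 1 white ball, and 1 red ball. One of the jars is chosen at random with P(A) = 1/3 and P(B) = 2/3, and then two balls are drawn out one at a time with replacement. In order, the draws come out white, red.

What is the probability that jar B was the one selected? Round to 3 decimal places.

Under each hypothesis, the probability of the observed sequence is: P(data | jar A) = (2/6)(3/6) = 1/6; P(data | jar B) = (1/7)(1/7) = 1/49.
Multiplying each by its prior: 1/3 · 1/6 = 1/18, 2/3 · 1/49 = 2/147; summing to 61/882.
Hence P(jar B | data) = (2/147) / (61/882) = 12/61.

0.197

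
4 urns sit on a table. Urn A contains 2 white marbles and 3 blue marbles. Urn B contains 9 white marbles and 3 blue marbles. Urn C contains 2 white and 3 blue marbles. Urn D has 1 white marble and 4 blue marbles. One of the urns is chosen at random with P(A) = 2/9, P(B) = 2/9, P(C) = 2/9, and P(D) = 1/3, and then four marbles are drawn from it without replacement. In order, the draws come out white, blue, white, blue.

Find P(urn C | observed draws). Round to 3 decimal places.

Under each hypothesis, the probability of the observed sequence is: P(data | urn A) = (2/5)(3/4)(1/3)(2/2) = 1/10; P(data | urn B) = (9/12)(3/11)(8/10)(2/9) = 2/55; P(data | urn C) = (2/5)(3/4)(1/3)(2/2) = 1/10; P(data | urn D) = (1/5)(4/4)(0/3) = 0.
The prior-weighted likelihoods are 2/9 · 1/10 = 1/45, 2/9 · 2/55 = 4/495, 2/9 · 1/10 = 1/45, 1/3 · 0 = 0; these sum to 26/495.
Hence P(urn C | data) = (1/45) / (26/495) = 11/26.

0.423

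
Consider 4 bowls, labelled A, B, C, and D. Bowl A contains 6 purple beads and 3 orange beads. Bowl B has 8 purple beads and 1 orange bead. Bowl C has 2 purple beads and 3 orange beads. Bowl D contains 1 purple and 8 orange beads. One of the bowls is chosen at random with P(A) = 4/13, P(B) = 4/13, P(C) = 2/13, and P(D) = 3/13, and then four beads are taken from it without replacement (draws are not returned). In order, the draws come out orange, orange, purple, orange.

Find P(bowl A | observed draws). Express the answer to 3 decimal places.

Under each hypothesis, the probability of the observed sequence is: P(data | bowl A) = (3/9)(2/8)(6/7)(1/6) = 0.011905; P(data | bowl B) = (1/9)(0/8) = 0; P(data | bowl C) = (3/5)(2/4)(2/3)(1/2) = 0.1; P(data | bowl D) = (8/9)(7/8)(1/7)(6/6) = 0.11111.
The prior-weighted likelihoods are 4/13 · 0.011905 = 0.003663, 4/13 · 0 = 0, 2/13 · 0.1 = 0.015385, 3/13 · 0.11111 = 0.025641; summing to 0.044689.
So P(bowl A | data) = (0.003663) / (0.044689) = 0.081967.

0.082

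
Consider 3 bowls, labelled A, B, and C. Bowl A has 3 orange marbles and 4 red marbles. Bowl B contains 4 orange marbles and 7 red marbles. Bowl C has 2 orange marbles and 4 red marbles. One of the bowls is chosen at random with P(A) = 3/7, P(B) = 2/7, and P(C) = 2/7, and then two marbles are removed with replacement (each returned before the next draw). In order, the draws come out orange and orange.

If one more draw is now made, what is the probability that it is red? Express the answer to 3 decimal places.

0.608

For each hypothesis, P(data | H) works out to: P(data | bowl A) = (3/7)(3/7) = 0.18367; P(data | bowl B) = (4/11)(4/11) = 0.13223; P(data | bowl C) = (2/6)(2/6) = 0.11111.
The prior-weighted likelihoods are 3/7 · 0.18367 = 0.078717, 2/7 · 0.13223 = 0.03778, 2/7 · 0.11111 = 0.031746; summing to 0.14824.
Dividing through by the total gives posterior P(bowl A | data) = 0.531, P(bowl B | data) = 0.25485, P(bowl C | data) = 0.21415.
The predictive probability is P(red next | data) = (4/7)(0.531) + (7/11)(0.25485) + (2/3)(0.21415) = 0.60837.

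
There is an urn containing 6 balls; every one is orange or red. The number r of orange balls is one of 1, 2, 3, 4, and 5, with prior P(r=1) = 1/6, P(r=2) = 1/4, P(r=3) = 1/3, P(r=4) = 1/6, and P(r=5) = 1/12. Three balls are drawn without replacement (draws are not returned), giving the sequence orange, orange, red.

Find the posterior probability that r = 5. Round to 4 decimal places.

For each hypothesis, P(data | H) works out to: P(data | r = 1) = (1/6)(0/5) = 0; P(data | r = 2) = (2/6)(1/5)(4/4) = 1/15; P(data | r = 3) = (3/6)(2/5)(3/4) = 3/20; P(data | r = 4) = (4/6)(3/5)(2/4) = 1/5; P(data | r = 5) = (5/6)(4/5)(1/4) = 1/6.
Weighting by the prior gives 1/6 · 0 = 0, 1/4 · 1/15 = 1/60, 1/3 · 3/20 = 1/20, 1/6 · 1/5 = 1/30, 1/12 · 1/6 = 1/72; with total 41/360.
By Bayes' rule, P(r = 5 | data) = (1/72) / (41/360) = 5/41.

0.1220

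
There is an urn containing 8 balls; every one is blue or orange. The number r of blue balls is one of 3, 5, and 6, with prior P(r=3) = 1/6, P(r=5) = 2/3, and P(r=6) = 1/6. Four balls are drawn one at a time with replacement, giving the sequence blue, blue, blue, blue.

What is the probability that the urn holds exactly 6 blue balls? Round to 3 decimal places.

0.334

The likelihood of the observed sequence under each hypothesis: P(data | r = 3) = (3/8)(3/8)(3/8)(3/8) = 0.019775; P(data | r = 5) = (5/8)(5/8)(5/8)(5/8) = 0.15259; P(data | r = 6) = (6/8)(6/8)(6/8)(6/8) = 0.31641.
Multiplying each by its prior: 1/6 · 0.019775 = 0.0032959, 2/3 · 0.15259 = 0.10173, 1/6 · 0.31641 = 0.052734; summing to 0.15776.
Therefore the posterior P(r = 6 | data) = (0.052734) / (0.15776) = 0.33428.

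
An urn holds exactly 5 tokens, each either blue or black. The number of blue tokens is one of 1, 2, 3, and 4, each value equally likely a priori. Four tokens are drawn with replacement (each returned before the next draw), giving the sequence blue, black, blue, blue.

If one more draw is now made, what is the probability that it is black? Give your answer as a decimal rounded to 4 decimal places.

Under each hypothesis, the probability of the observed sequence is: P(data | r = 1) = (1/5)(4/5)(1/5)(1/5) = 0.0064; P(data | r = 2) = (2/5)(3/5)(2/5)(2/5) = 0.0384; P(data | r = 3) = (3/5)(2/5)(3/5)(3/5) = 0.0864; P(data | r = 4) = (4/5)(1/5)(4/5)(4/5) = 0.1024.
Weighting by the prior gives 1/4 · 0.0064 = 0.0016, 1/4 · 0.0384 = 0.0096, 1/4 · 0.0864 = 0.0216, 1/4 · 0.1024 = 0.0256; with total 0.0584.
Dividing through by the total gives posterior P(r = 1 | data) = 0.027397, P(r = 2 | data) = 0.16438, P(r = 3 | data) = 0.36986, P(r = 4 | data) = 0.43836.
Averaging over the posterior, P(black next | data) = (4/5)(0.027397) + (3/5)(0.16438) + (2/5)(0.36986) + (1/5)(0.43836) = 0.35616.

0.3562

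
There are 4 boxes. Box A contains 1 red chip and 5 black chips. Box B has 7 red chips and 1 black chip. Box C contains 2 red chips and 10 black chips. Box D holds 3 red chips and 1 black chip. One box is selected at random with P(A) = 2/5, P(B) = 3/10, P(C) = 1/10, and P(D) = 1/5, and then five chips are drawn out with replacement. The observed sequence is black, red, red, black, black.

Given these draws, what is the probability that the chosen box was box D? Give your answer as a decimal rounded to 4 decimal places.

Under each hypothesis, the probability of the observed sequence is: P(data | box A) = (5/6)(1/6)(1/6)(5/6)(5/6) = 0.016075; P(data | box B) = (1/8)(7/8)(7/8)(1/8)(1/8) = 0.0014954; P(data | box C) = (10/12)(2/12)(2/12)(10/12)(10/12) = 0.016075; P(data | box D) = (1/4)(3/4)(3/4)(1/4)(1/4) = 0.0087891.
The prior-weighted likelihoods are 2/5 · 0.016075 = 0.00643, 3/10 · 0.0014954 = 0.00044861, 1/10 · 0.016075 = 0.0016075, 1/5 · 0.0087891 = 0.0017578; with total 0.010244.
By Bayes' rule, P(box D | data) = (0.0017578) / (0.010244) = 0.17159.

0.1716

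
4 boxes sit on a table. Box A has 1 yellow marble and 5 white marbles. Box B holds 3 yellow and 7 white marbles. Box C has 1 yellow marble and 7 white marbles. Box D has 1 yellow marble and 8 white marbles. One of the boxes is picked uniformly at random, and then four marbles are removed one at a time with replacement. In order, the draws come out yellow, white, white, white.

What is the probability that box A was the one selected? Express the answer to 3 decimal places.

The likelihood of the observed sequence under each hypothesis: P(data | box A) = (1/6)(5/6)(5/6)(5/6) = 0.096451; P(data | box B) = (3/10)(7/10)(7/10)(7/10) = 0.1029; P(data | box C) = (1/8)(7/8)(7/8)(7/8) = 0.08374; P(data | box D) = (1/9)(8/9)(8/9)(8/9) = 0.078037.
Weighting by the prior gives 1/4 · 0.096451 = 0.024113, 1/4 · 0.1029 = 0.025725, 1/4 · 0.08374 = 0.020935, 1/4 · 0.078037 = 0.019509; with total 0.090282.
By Bayes' rule, P(box A | data) = (0.024113) / (0.090282) = 0.26708.

0.267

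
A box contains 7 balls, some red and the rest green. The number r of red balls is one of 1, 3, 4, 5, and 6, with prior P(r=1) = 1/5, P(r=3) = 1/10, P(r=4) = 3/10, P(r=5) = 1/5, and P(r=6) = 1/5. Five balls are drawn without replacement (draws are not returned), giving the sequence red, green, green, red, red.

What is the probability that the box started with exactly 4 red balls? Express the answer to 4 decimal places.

0.5806

Under each hypothesis, the probability of the observed sequence is: P(data | r = 1) = (1/7)(6/6)(5/5)(0/4) = 0; P(data | r = 3) = (3/7)(4/6)(3/5)(2/4)(1/3) = 0.028571; P(data | r = 4) = (4/7)(3/6)(2/5)(3/4)(2/3) = 0.057143; P(data | r = 5) = (5/7)(2/6)(1/5)(4/4)(3/3) = 0.047619; P(data | r = 6) = (6/7)(1/6)(0/5) = 0.
The prior-weighted likelihoods are 1/5 · 0 = 0, 1/10 · 0.028571 = 0.0028571, 3/10 · 0.057143 = 0.017143, 1/5 · 0.047619 = 0.0095238, 1/5 · 0 = 0; summing to 0.029524.
Therefore the posterior P(r = 4 | data) = (0.017143) / (0.029524) = 0.58065.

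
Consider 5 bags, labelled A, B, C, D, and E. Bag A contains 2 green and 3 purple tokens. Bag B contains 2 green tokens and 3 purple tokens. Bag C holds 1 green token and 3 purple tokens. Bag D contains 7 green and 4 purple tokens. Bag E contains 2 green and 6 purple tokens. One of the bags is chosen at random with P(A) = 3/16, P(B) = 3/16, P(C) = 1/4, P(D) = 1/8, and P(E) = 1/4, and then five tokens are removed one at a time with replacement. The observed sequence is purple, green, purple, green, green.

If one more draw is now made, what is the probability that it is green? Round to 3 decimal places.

For each hypothesis, P(data | H) works out to: P(data | bag A) = (3/5)(2/5)(3/5)(2/5)(2/5) = 0.02304; P(data | bag B) = (3/5)(2/5)(3/5)(2/5)(2/5) = 0.02304; P(data | bag C) = (3/4)(1/4)(3/4)(1/4)(1/4) = 0.0087891; P(data | bag D) = (4/11)(7/11)(4/11)(7/11)(7/11) = 0.034076; P(data | bag E) = (6/8)(2/8)(6/8)(2/8)(2/8) = 0.0087891.
The prior-weighted likelihoods are 3/16 · 0.02304 = 0.00432, 3/16 · 0.02304 = 0.00432, 1/4 · 0.0087891 = 0.0021973, 1/8 · 0.034076 = 0.0042595, 1/4 · 0.0087891 = 0.0021973; these sum to 0.017294.
Normalising, the posterior is P(bag A | data) = 0.2498, P(bag B | data) = 0.2498, P(bag C | data) = 0.12705, P(bag D | data) = 0.2463, P(bag E | data) = 0.12705.
So P(green next | data) = Σ P(green next | H) P(H | data) = (2/5)(0.2498) + (2/5)(0.2498) + (1/4)(0.12705) + (7/11)(0.2463) + (1/4)(0.12705) = 0.4201.

0.420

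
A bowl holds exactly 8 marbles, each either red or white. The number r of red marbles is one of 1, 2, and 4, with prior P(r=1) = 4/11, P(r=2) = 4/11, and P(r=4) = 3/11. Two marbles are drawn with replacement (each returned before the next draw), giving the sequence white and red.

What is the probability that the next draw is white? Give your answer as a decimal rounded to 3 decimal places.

0.681

The likelihood of the observed sequence under each hypothesis: P(data | r = 1) = (7/8)(1/8) = 7/64; P(data | r = 2) = (6/8)(2/8) = 3/16; P(data | r = 4) = (4/8)(4/8) = 1/4.
Multiplying each by its prior: 4/11 · 7/64 = 7/176, 4/11 · 3/16 = 3/44, 3/11 · 1/4 = 3/44; these sum to 31/176.
Dividing through by the total gives posterior P(r = 1 | data) = 7/31, P(r = 2 | data) = 12/31, P(r = 4 | data) = 12/31.
Averaging over the posterior, P(white next | data) = (7/8)(7/31) + (3/4)(12/31) + (1/2)(12/31) = 169/248.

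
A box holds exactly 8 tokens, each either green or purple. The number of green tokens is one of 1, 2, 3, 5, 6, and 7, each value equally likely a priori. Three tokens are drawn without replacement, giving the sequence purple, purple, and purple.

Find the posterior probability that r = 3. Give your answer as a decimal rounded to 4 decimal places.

0.1515

Under each hypothesis, the probability of the observed sequence is: P(data | r = 1) = (7/8)(6/7)(5/6) = 5/8; P(data | r = 2) = (6/8)(5/7)(4/6) = 5/14; P(data | r = 3) = (5/8)(4/7)(3/6) = 5/28; P(data | r = 5) = (3/8)(2/7)(1/6) = 1/56; P(data | r = 6) = (2/8)(1/7)(0/6) = 0; P(data | r = 7) = (1/8)(0/7) = 0.
The prior-weighted likelihoods are 1/6 · 5/8 = 5/48, 1/6 · 5/14 = 5/84, 1/6 · 5/28 = 5/168, 1/6 · 1/56 = 1/336, 1/6 · 0 = 0, 1/6 · 0 = 0; summing to 11/56.
Therefore the posterior P(r = 3 | data) = (5/168) / (11/56) = 5/33.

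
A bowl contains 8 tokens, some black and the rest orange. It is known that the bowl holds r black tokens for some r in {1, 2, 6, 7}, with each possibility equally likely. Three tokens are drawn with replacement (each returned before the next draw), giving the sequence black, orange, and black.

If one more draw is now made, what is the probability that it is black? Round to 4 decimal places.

0.6826

Compute the likelihood of the observed sequence for each case: P(data | r = 1) = (1/8)(7/8)(1/8) = 0.013672; P(data | r = 2) = (2/8)(6/8)(2/8) = 0.046875; P(data | r = 6) = (6/8)(2/8)(6/8) = 0.14062; P(data | r = 7) = (7/8)(1/8)(7/8) = 0.095703.
The prior-weighted likelihoods are 1/4 · 0.013672 = 0.003418, 1/4 · 0.046875 = 0.011719, 1/4 · 0.14062 = 0.035156, 1/4 · 0.095703 = 0.023926; these sum to 0.074219.
The posterior is then P(r = 1 | data) = 0.046053, P(r = 2 | data) = 0.15789, P(r = 6 | data) = 0.47368, P(r = 7 | data) = 0.32237.
The predictive probability is P(black next | data) = (1/8)(0.046053) + (1/4)(0.15789) + (3/4)(0.47368) + (7/8)(0.32237) = 0.68257.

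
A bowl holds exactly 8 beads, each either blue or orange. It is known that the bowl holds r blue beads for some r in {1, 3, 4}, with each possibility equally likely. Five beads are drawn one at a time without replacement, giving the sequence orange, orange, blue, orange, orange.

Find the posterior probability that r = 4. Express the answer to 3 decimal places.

For each hypothesis, P(data | H) works out to: P(data | r = 1) = (7/8)(6/7)(1/6)(5/5)(4/4) = 1/8; P(data | r = 3) = (5/8)(4/7)(3/6)(3/5)(2/4) = 3/56; P(data | r = 4) = (4/8)(3/7)(4/6)(2/5)(1/4) = 1/70.
Weighting by the prior gives 1/3 · 1/8 = 1/24, 1/3 · 3/56 = 1/56, 1/3 · 1/70 = 1/210; summing to 9/140.
So P(r = 4 | data) = (1/210) / (9/140) = 2/27.

0.074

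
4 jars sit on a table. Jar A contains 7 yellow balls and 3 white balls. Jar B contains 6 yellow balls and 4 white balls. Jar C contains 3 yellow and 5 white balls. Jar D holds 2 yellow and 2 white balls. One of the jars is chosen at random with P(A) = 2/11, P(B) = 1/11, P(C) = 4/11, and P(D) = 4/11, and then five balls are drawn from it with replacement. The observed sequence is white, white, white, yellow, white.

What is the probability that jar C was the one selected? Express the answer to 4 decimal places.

The likelihood of the observed sequence under each hypothesis: P(data | jar A) = (3/10)(3/10)(3/10)(7/10)(3/10) = 0.00567; P(data | jar B) = (4/10)(4/10)(4/10)(6/10)(4/10) = 0.01536; P(data | jar C) = (5/8)(5/8)(5/8)(3/8)(5/8) = 0.05722; P(data | jar D) = (2/4)(2/4)(2/4)(2/4)(2/4) = 0.03125.
Weighting by the prior gives 2/11 · 0.00567 = 0.0010309, 1/11 · 0.01536 = 0.0013964, 4/11 · 0.05722 = 0.020807, 4/11 · 0.03125 = 0.011364; summing to 0.034598.
So P(jar C | data) = (0.020807) / (0.034598) = 0.6014.

0.6014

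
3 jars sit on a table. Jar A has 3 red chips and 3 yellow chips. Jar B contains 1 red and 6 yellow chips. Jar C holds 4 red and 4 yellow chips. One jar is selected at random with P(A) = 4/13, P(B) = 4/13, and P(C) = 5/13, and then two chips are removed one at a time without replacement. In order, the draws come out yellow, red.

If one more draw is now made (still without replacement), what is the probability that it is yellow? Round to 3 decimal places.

0.589

The likelihood of the observed sequence under each hypothesis: P(data | jar A) = (3/6)(3/5) = 3/10; P(data | jar B) = (6/7)(1/6) = 1/7; P(data | jar C) = (4/8)(4/7) = 2/7.
Multiplying each by its prior: 4/13 · 3/10 = 6/65, 4/13 · 1/7 = 4/91, 5/13 · 2/7 = 10/91; these sum to 16/65.
Dividing through by the total gives posterior P(jar A | data) = 3/8, P(jar B | data) = 5/28, P(jar C | data) = 25/56.
Averaging over the posterior, P(yellow next | data) = (1/2)(3/8) + (1)(5/28) + (1/2)(25/56) = 33/56.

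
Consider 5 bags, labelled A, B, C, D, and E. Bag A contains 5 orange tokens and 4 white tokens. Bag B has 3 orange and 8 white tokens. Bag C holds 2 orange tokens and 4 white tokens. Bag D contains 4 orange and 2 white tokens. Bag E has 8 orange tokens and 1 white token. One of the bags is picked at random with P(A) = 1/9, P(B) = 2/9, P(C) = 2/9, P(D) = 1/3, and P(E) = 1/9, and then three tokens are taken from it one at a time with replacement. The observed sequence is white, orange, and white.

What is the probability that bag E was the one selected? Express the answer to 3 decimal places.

0.012

Under each hypothesis, the probability of the observed sequence is: P(data | bag A) = (4/9)(5/9)(4/9) = 0.10974; P(data | bag B) = (8/11)(3/11)(8/11) = 0.14425; P(data | bag C) = (4/6)(2/6)(4/6) = 0.14815; P(data | bag D) = (2/6)(4/6)(2/6) = 0.074074; P(data | bag E) = (1/9)(8/9)(1/9) = 0.010974.
Weighting by the prior gives 1/9 · 0.10974 = 0.012193, 2/9 · 0.14425 = 0.032056, 2/9 · 0.14815 = 0.032922, 1/3 · 0.074074 = 0.024691, 1/9 · 0.010974 = 0.0012193; with total 0.10308.
So P(bag E | data) = (0.0012193) / (0.10308) = 0.011829.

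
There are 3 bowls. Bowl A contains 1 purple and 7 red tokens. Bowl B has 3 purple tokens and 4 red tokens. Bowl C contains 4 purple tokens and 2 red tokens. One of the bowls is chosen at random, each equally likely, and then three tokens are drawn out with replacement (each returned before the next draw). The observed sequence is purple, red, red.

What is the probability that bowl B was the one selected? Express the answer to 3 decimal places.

The likelihood of the observed sequence under each hypothesis: P(data | bowl A) = (1/8)(7/8)(7/8) = 0.095703; P(data | bowl B) = (3/7)(4/7)(4/7) = 0.13994; P(data | bowl C) = (4/6)(2/6)(2/6) = 0.074074.
Weighting by the prior gives 1/3 · 0.095703 = 0.031901, 1/3 · 0.13994 = 0.046647, 1/3 · 0.074074 = 0.024691; summing to 0.10324.
By Bayes' rule, P(bowl B | data) = (0.046647) / (0.10324) = 0.45183.

0.452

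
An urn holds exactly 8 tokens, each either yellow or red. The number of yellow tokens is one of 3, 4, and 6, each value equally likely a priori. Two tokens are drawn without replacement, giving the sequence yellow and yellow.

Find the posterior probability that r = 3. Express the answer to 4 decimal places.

0.1250

For each hypothesis, P(data | H) works out to: P(data | r = 3) = (3/8)(2/7) = 3/28; P(data | r = 4) = (4/8)(3/7) = 3/14; P(data | r = 6) = (6/8)(5/7) = 15/28.
Weighting by the prior gives 1/3 · 3/28 = 1/28, 1/3 · 3/14 = 1/14, 1/3 · 15/28 = 5/28; summing to 2/7.
So P(r = 3 | data) = (1/28) / (2/7) = 1/8.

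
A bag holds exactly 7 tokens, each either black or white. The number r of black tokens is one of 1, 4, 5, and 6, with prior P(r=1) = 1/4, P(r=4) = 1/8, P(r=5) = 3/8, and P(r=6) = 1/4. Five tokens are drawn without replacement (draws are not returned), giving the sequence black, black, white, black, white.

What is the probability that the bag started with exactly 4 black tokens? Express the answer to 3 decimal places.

Under each hypothesis, the probability of the observed sequence is: P(data | r = 1) = (1/7)(0/6) = 0; P(data | r = 4) = (4/7)(3/6)(3/5)(2/4)(2/3) = 2/35; P(data | r = 5) = (5/7)(4/6)(2/5)(3/4)(1/3) = 1/21; P(data | r = 6) = (6/7)(5/6)(1/5)(4/4)(0/3) = 0.
The prior-weighted likelihoods are 1/4 · 0 = 0, 1/8 · 2/35 = 1/140, 3/8 · 1/21 = 1/56, 1/4 · 0 = 0; with total 1/40.
So P(r = 4 | data) = (1/140) / (1/40) = 2/7.

0.286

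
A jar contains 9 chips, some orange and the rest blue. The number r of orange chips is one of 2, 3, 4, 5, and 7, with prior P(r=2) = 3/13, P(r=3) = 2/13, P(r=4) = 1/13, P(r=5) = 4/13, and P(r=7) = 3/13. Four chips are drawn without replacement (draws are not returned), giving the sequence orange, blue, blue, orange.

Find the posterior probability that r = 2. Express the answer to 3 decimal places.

0.122

For each hypothesis, P(data | H) works out to: P(data | r = 2) = (2/9)(7/8)(6/7)(1/6) = 1/36; P(data | r = 3) = (3/9)(6/8)(5/7)(2/6) = 5/84; P(data | r = 4) = (4/9)(5/8)(4/7)(3/6) = 5/63; P(data | r = 5) = (5/9)(4/8)(3/7)(4/6) = 5/63; P(data | r = 7) = (7/9)(2/8)(1/7)(6/6) = 1/36.
Weighting by the prior gives 3/13 · 1/36 = 1/156, 2/13 · 5/84 = 5/546, 1/13 · 5/63 = 5/819, 4/13 · 5/63 = 20/819, 3/13 · 1/36 = 1/156; these sum to 43/819.
By Bayes' rule, P(r = 2 | data) = (1/156) / (43/819) = 21/172.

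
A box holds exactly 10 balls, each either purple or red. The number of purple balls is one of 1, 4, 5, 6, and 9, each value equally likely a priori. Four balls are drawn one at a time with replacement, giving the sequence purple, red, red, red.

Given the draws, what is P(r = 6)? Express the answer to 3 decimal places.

The likelihood of the observed sequence under each hypothesis: P(data | r = 1) = (1/10)(9/10)(9/10)(9/10) = 0.0729; P(data | r = 4) = (4/10)(6/10)(6/10)(6/10) = 0.0864; P(data | r = 5) = (5/10)(5/10)(5/10)(5/10) = 0.0625; P(data | r = 6) = (6/10)(4/10)(4/10)(4/10) = 0.0384; P(data | r = 9) = (9/10)(1/10)(1/10)(1/10) = 0.0009.
The prior-weighted likelihoods are 1/5 · 0.0729 = 0.01458, 1/5 · 0.0864 = 0.01728, 1/5 · 0.0625 = 0.0125, 1/5 · 0.0384 = 0.00768, 1/5 · 0.0009 = 0.00018; summing to 0.05222.
So P(r = 6 | data) = (0.00768) / (0.05222) = 0.14707.

0.147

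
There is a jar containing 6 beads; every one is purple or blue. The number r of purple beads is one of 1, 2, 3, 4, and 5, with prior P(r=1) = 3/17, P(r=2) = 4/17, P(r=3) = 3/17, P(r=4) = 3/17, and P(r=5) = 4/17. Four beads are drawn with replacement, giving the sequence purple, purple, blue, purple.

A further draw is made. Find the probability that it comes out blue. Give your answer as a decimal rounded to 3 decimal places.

0.339

The likelihood of the observed sequence under each hypothesis: P(data | r = 1) = (1/6)(1/6)(5/6)(1/6) = 0.003858; P(data | r = 2) = (2/6)(2/6)(4/6)(2/6) = 0.024691; P(data | r = 3) = (3/6)(3/6)(3/6)(3/6) = 0.0625; P(data | r = 4) = (4/6)(4/6)(2/6)(4/6) = 0.098765; P(data | r = 5) = (5/6)(5/6)(1/6)(5/6) = 0.096451.
Multiplying each by its prior: 3/17 · 0.003858 = 0.00068083, 4/17 · 0.024691 = 0.0058097, 3/17 · 0.0625 = 0.011029, 3/17 · 0.098765 = 0.017429, 4/17 · 0.096451 = 0.022694; with total 0.057643.
Normalising, the posterior is P(r = 1 | data) = 0.011811, P(r = 2 | data) = 0.10079, P(r = 3 | data) = 0.19134, P(r = 4 | data) = 0.30236, P(r = 5 | data) = 0.3937.
The predictive probability is P(blue next | data) = (5/6)(0.011811) + (2/3)(0.10079) + (1/2)(0.19134) + (1/3)(0.30236) + (1/6)(0.3937) = 0.33911.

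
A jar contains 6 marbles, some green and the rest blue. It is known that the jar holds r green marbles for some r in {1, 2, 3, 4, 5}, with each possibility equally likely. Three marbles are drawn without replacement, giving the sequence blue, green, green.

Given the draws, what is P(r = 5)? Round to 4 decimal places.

0.2857

Under each hypothesis, the probability of the observed sequence is: P(data | r = 1) = (5/6)(1/5)(0/4) = 0; P(data | r = 2) = (4/6)(2/5)(1/4) = 1/15; P(data | r = 3) = (3/6)(3/5)(2/4) = 3/20; P(data | r = 4) = (2/6)(4/5)(3/4) = 1/5; P(data | r = 5) = (1/6)(5/5)(4/4) = 1/6.
Multiplying each by its prior: 1/5 · 0 = 0, 1/5 · 1/15 = 1/75, 1/5 · 3/20 = 3/100, 1/5 · 1/5 = 1/25, 1/5 · 1/6 = 1/30; these sum to 7/60.
Hence P(r = 5 | data) = (1/30) / (7/60) = 2/7.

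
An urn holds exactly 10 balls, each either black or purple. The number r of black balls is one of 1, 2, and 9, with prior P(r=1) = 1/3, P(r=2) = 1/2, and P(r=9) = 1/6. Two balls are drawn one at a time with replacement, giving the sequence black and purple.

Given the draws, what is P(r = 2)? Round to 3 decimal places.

Compute the likelihood of the observed sequence for each case: P(data | r = 1) = (1/10)(9/10) = 9/100; P(data | r = 2) = (2/10)(8/10) = 4/25; P(data | r = 9) = (9/10)(1/10) = 9/100.
The prior-weighted likelihoods are 1/3 · 9/100 = 3/100, 1/2 · 4/25 = 2/25, 1/6 · 9/100 = 3/200; summing to 1/8.
So P(r = 2 | data) = (2/25) / (1/8) = 16/25.

0.640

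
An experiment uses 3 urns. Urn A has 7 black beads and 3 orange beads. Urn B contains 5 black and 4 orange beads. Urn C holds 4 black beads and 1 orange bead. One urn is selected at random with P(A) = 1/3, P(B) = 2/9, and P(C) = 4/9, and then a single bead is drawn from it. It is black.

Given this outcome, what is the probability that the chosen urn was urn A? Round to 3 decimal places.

The likelihood of this draw under each hypothesis: P(data | urn A) = (7/10) = 7/10; P(data | urn B) = (5/9) = 5/9; P(data | urn C) = (4/5) = 4/5.
Weighting by the prior gives 1/3 · 7/10 = 7/30, 2/9 · 5/9 = 10/81, 4/9 · 4/5 = 16/45; with total 577/810.
By Bayes' rule, P(urn A | data) = (7/30) / (577/810) = 189/577.

0.328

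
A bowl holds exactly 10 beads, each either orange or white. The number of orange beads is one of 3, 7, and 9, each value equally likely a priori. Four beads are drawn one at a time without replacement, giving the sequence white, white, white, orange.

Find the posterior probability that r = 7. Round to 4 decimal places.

Compute the likelihood of the observed sequence for each case: P(data | r = 3) = (7/10)(6/9)(5/8)(3/7) = 1/8; P(data | r = 7) = (3/10)(2/9)(1/8)(7/7) = 1/120; P(data | r = 9) = (1/10)(0/9) = 0.
Weighting by the prior gives 1/3 · 1/8 = 1/24, 1/3 · 1/120 = 1/360, 1/3 · 0 = 0; with total 2/45.
By Bayes' rule, P(r = 7 | data) = (1/360) / (2/45) = 1/16.

0.0625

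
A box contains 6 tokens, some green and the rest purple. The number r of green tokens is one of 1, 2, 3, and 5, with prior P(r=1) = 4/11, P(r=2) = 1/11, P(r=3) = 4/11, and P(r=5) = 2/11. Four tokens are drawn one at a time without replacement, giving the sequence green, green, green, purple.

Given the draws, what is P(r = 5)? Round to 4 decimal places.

0.6250

The likelihood of the observed sequence under each hypothesis: P(data | r = 1) = (1/6)(0/5) = 0; P(data | r = 2) = (2/6)(1/5)(0/4) = 0; P(data | r = 3) = (3/6)(2/5)(1/4)(3/3) = 1/20; P(data | r = 5) = (5/6)(4/5)(3/4)(1/3) = 1/6.
Weighting by the prior gives 4/11 · 0 = 0, 1/11 · 0 = 0, 4/11 · 1/20 = 1/55, 2/11 · 1/6 = 1/33; these sum to 8/165.
By Bayes' rule, P(r = 5 | data) = (1/33) / (8/165) = 5/8.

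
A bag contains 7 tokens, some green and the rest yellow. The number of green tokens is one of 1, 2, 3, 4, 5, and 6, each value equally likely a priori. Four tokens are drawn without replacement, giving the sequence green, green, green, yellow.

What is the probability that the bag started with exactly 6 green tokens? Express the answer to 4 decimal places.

Compute the likelihood of the observed sequence for each case: P(data | r = 1) = (1/7)(0/6) = 0; P(data | r = 2) = (2/7)(1/6)(0/5) = 0; P(data | r = 3) = (3/7)(2/6)(1/5)(4/4) = 1/35; P(data | r = 4) = (4/7)(3/6)(2/5)(3/4) = 3/35; P(data | r = 5) = (5/7)(4/6)(3/5)(2/4) = 1/7; P(data | r = 6) = (6/7)(5/6)(4/5)(1/4) = 1/7.
Weighting by the prior gives 1/6 · 0 = 0, 1/6 · 0 = 0, 1/6 · 1/35 = 1/210, 1/6 · 3/35 = 1/70, 1/6 · 1/7 = 1/42, 1/6 · 1/7 = 1/42; with total 1/15.
Hence P(r = 6 | data) = (1/42) / (1/15) = 5/14.

0.3571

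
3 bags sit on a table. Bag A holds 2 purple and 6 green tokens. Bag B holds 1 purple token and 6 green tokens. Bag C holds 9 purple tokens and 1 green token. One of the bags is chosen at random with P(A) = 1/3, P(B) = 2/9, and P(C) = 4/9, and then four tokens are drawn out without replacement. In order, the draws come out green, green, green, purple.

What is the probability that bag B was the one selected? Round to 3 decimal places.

Compute the likelihood of the observed sequence for each case: P(data | bag A) = (6/8)(5/7)(4/6)(2/5) = 1/7; P(data | bag B) = (6/7)(5/6)(4/5)(1/4) = 1/7; P(data | bag C) = (1/10)(0/9) = 0.
The prior-weighted likelihoods are 1/3 · 1/7 = 1/21, 2/9 · 1/7 = 2/63, 4/9 · 0 = 0; summing to 5/63.
So P(bag B | data) = (2/63) / (5/63) = 2/5.

0.400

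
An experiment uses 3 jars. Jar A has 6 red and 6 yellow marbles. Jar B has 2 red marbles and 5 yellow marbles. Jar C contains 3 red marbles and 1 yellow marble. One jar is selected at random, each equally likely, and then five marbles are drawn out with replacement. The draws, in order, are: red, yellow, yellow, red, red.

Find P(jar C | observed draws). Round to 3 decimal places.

0.379

The likelihood of the observed sequence under each hypothesis: P(data | jar A) = (6/12)(6/12)(6/12)(6/12)(6/12) = 0.03125; P(data | jar B) = (2/7)(5/7)(5/7)(2/7)(2/7) = 0.0119; P(data | jar C) = (3/4)(1/4)(1/4)(3/4)(3/4) = 0.026367.
The prior-weighted likelihoods are 1/3 · 0.03125 = 0.010417, 1/3 · 0.0119 = 0.0039666, 1/3 · 0.026367 = 0.0087891; summing to 0.023172.
So P(jar C | data) = (0.0087891) / (0.023172) = 0.37929.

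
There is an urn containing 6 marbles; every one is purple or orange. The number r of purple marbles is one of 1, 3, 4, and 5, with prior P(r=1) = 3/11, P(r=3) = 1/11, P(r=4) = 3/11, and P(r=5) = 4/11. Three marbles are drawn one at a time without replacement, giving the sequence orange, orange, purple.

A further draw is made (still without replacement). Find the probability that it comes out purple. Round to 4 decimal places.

0.3529

Under each hypothesis, the probability of the observed sequence is: P(data | r = 1) = (5/6)(4/5)(1/4) = 1/6; P(data | r = 3) = (3/6)(2/5)(3/4) = 3/20; P(data | r = 4) = (2/6)(1/5)(4/4) = 1/15; P(data | r = 5) = (1/6)(0/5) = 0.
Weighting by the prior gives 3/11 · 1/6 = 1/22, 1/11 · 3/20 = 3/220, 3/11 · 1/15 = 1/55, 4/11 · 0 = 0; summing to 17/220.
The posterior is then P(r = 1 | data) = 10/17, P(r = 3 | data) = 3/17, P(r = 4 | data) = 4/17, P(r = 5 | data) = 0.
So P(purple next | data) = Σ P(purple next | H) P(H | data) = (0)(10/17) + (2/3)(3/17) + (1)(4/17) = 6/17.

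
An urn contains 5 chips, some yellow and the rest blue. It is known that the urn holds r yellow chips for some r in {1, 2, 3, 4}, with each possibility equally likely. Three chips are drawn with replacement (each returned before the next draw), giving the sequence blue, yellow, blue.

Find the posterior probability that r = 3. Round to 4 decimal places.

The likelihood of the observed sequence under each hypothesis: P(data | r = 1) = (4/5)(1/5)(4/5) = 16/125; P(data | r = 2) = (3/5)(2/5)(3/5) = 18/125; P(data | r = 3) = (2/5)(3/5)(2/5) = 12/125; P(data | r = 4) = (1/5)(4/5)(1/5) = 4/125.
Multiplying each by its prior: 1/4 · 16/125 = 4/125, 1/4 · 18/125 = 9/250, 1/4 · 12/125 = 3/125, 1/4 · 4/125 = 1/125; with total 1/10.
Therefore the posterior P(r = 3 | data) = (3/125) / (1/10) = 6/25.

0.2400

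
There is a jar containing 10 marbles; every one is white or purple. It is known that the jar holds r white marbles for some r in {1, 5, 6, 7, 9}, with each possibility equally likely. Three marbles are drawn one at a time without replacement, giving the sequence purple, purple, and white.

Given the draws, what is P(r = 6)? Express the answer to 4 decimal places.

Under each hypothesis, the probability of the observed sequence is: P(data | r = 1) = (9/10)(8/9)(1/8) = 0.1; P(data | r = 5) = (5/10)(4/9)(5/8) = 0.13889; P(data | r = 6) = (4/10)(3/9)(6/8) = 0.1; P(data | r = 7) = (3/10)(2/9)(7/8) = 0.058333; P(data | r = 9) = (1/10)(0/9) = 0.
The prior-weighted likelihoods are 1/5 · 0.1 = 0.02, 1/5 · 0.13889 = 0.027778, 1/5 · 0.1 = 0.02, 1/5 · 0.058333 = 0.011667, 1/5 · 0 = 0; with total 0.079444.
Therefore the posterior P(r = 6 | data) = (0.02) / (0.079444) = 0.25175.

0.2517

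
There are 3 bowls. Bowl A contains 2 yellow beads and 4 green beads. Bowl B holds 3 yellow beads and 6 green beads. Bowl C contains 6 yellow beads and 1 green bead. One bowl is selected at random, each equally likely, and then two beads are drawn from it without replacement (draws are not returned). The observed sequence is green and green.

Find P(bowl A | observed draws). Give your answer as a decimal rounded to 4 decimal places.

0.4898

Under each hypothesis, the probability of the observed sequence is: P(data | bowl A) = (4/6)(3/5) = 2/5; P(data | bowl B) = (6/9)(5/8) = 5/12; P(data | bowl C) = (1/7)(0/6) = 0.
Multiplying each by its prior: 1/3 · 2/5 = 2/15, 1/3 · 5/12 = 5/36, 1/3 · 0 = 0; with total 49/180.
Therefore the posterior P(bowl A | data) = (2/15) / (49/180) = 24/49.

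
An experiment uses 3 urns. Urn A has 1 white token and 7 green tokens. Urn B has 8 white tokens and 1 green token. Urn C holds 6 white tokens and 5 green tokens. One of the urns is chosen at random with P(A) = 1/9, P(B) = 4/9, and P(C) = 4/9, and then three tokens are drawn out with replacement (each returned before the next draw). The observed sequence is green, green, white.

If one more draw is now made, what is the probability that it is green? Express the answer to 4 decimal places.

Under each hypothesis, the probability of the observed sequence is: P(data | urn A) = (7/8)(7/8)(1/8) = 0.095703; P(data | urn B) = (1/9)(1/9)(8/9) = 0.010974; P(data | urn C) = (5/11)(5/11)(6/11) = 0.1127.
The prior-weighted likelihoods are 1/9 · 0.095703 = 0.010634, 4/9 · 0.010974 = 0.0048773, 4/9 · 0.1127 = 0.050088; summing to 0.065599.
The posterior is then P(urn A | data) = 0.1621, P(urn B | data) = 0.074351, P(urn C | data) = 0.76355.
So P(green next | data) = Σ P(green next | H) P(H | data) = (7/8)(0.1621) + (1/9)(0.074351) + (5/11)(0.76355) = 0.49717.

0.4972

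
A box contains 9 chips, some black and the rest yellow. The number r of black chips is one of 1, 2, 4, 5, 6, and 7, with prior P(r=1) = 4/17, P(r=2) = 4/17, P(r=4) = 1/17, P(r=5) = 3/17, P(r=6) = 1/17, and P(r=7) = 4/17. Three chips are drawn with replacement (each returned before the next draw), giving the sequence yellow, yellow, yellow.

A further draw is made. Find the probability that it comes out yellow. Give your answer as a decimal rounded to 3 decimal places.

0.806

For each hypothesis, P(data | H) works out to: P(data | r = 1) = (8/9)(8/9)(8/9) = 0.70233; P(data | r = 2) = (7/9)(7/9)(7/9) = 0.47051; P(data | r = 4) = (5/9)(5/9)(5/9) = 0.17147; P(data | r = 5) = (4/9)(4/9)(4/9) = 0.087791; P(data | r = 6) = (3/9)(3/9)(3/9) = 0.037037; P(data | r = 7) = (2/9)(2/9)(2/9) = 0.010974.
Weighting by the prior gives 4/17 · 0.70233 = 0.16525, 4/17 · 0.47051 = 0.11071, 1/17 · 0.17147 = 0.010086, 3/17 · 0.087791 = 0.015493, 1/17 · 0.037037 = 0.0021786, 4/17 · 0.010974 = 0.0025821; these sum to 0.3063.
Dividing through by the total gives posterior P(r = 1 | data) = 0.53952, P(r = 2 | data) = 0.36143, P(r = 4 | data) = 0.032929, P(r = 5 | data) = 0.05058, P(r = 6 | data) = 0.0071128, P(r = 7 | data) = 0.0084299.
So P(yellow next | data) = Σ P(yellow next | H) P(H | data) = (8/9)(0.53952) + (7/9)(0.36143) + (5/9)(0.032929) + (4/9)(0.05058) + (1/3)(0.0071128) + (2/9)(0.0084299) = 0.8057.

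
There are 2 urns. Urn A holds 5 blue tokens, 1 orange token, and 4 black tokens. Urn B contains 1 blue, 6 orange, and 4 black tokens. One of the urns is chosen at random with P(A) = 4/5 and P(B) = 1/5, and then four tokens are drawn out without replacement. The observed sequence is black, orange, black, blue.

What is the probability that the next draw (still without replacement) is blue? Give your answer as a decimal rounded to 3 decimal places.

The likelihood of the observed sequence under each hypothesis: P(data | urn A) = (4/10)(1/9)(3/8)(5/7) = 0.011905; P(data | urn B) = (4/11)(6/10)(3/9)(1/8) = 0.0090909.
Weighting by the prior gives 4/5 · 0.011905 = 0.0095238, 1/5 · 0.0090909 = 0.0018182; summing to 0.011342.
The posterior is then P(urn A | data) = 0.83969, P(urn B | data) = 0.16031.
So P(blue next | data) = Σ P(blue next | H) P(H | data) = (2/3)(0.83969) + (0)(0.16031) = 0.5598.

0.560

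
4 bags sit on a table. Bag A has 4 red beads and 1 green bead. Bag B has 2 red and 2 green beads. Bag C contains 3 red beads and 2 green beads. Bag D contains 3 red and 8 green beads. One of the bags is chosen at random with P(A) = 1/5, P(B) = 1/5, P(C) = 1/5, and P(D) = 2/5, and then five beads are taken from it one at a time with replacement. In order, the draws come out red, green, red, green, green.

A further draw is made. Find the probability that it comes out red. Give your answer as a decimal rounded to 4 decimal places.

Compute the likelihood of the observed sequence for each case: P(data | bag A) = (4/5)(1/5)(4/5)(1/5)(1/5) = 0.00512; P(data | bag B) = (2/4)(2/4)(2/4)(2/4)(2/4) = 0.03125; P(data | bag C) = (3/5)(2/5)(3/5)(2/5)(2/5) = 0.02304; P(data | bag D) = (3/11)(8/11)(3/11)(8/11)(8/11) = 0.028612.
The prior-weighted likelihoods are 1/5 · 0.00512 = 0.001024, 1/5 · 0.03125 = 0.00625, 1/5 · 0.02304 = 0.004608, 2/5 · 0.028612 = 0.011445; with total 0.023327.
The posterior is then P(bag A | data) = 0.043898, P(bag B | data) = 0.26793, P(bag C | data) = 0.19754, P(bag D | data) = 0.49063.
The predictive probability is P(red next | data) = (4/5)(0.043898) + (1/2)(0.26793) + (3/5)(0.19754) + (3/11)(0.49063) = 0.42142.

0.4214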